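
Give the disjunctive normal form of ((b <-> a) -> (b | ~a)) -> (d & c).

((b <-> a) -> (b | ~a)) -> (d & c)
⇔ ~((b <-> a) -> (b | ~a)) | (d & c)   — eliminate ->
⇔ ~(~(b <-> a) | b | ~a) | (d & c)   — eliminate ->
⇔ ~(~((b -> a) & (a -> b)) | b | ~a) | (d & c)   — eliminate <->
⇔ ~(~((~b | a) & (a -> b)) | b | ~a) | (d & c)   — eliminate ->
⇔ ~(~((~b | a) & (~a | b)) | b | ~a) | (d & c)   — eliminate ->
⇔ (~~((~b | a) & (~a | b)) & ~b & ~~a) | (d & c)   — De Morgan
⇔ ((~b | a) & (~a | b) & ~b & ~~a) | (d & c)   — double negation
⇔ ((~b | a) & (~a | b) & ~b & a) | (d & c)   — double negation
⇔ (~b & ~a & ~b & a) | (~b & b & ~b & a) | (a & ~a & ~b & a) | (a & b & ~b & a) | (d & c)   — distribute & over |
⇔ d & c   — simplify

d & c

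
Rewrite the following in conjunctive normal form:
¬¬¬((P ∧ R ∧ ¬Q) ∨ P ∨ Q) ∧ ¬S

¬¬¬((P ∧ R ∧ ¬Q) ∨ P ∨ Q) ∧ ¬S
= ¬((P ∧ R ∧ ¬Q) ∨ P ∨ Q) ∧ ¬S
= ¬(P ∧ R ∧ ¬Q) ∧ ¬P ∧ ¬Q ∧ ¬S
= (¬P ∨ ¬R ∨ ¬¬Q) ∧ ¬P ∧ ¬Q ∧ ¬S
= (¬P ∨ ¬R ∨ Q) ∧ ¬P ∧ ¬Q ∧ ¬S
= ¬P ∧ ¬Q ∧ ¬S

¬P ∧ ¬Q ∧ ¬S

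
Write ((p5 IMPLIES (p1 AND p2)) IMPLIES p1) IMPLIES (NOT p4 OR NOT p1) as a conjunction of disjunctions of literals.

NOT p1 OR NOT p4

((p5 IMPLIES (p1 AND p2)) IMPLIES p1) IMPLIES (NOT p4 OR NOT p1)
= NOT ((p5 IMPLIES (p1 AND p2)) IMPLIES p1) OR NOT p4 OR NOT p1   — eliminate IMPLIES
= NOT (NOT (p5 IMPLIES (p1 AND p2)) OR p1) OR NOT p4 OR NOT p1   — eliminate IMPLIES
= NOT (NOT (NOT p5 OR (p1 AND p2)) OR p1) OR NOT p4 OR NOT p1   — eliminate IMPLIES
= (NOT NOT (NOT p5 OR (p1 AND p2)) AND NOT p1) OR NOT p4 OR NOT p1   — De Morgan
= ((NOT p5 OR (p1 AND p2)) AND NOT p1) OR NOT p4 OR NOT p1   — double negation
= (NOT p5 OR p1 OR NOT p4 OR NOT p1) AND (NOT p5 OR p2 OR NOT p4 OR NOT p1) AND (NOT p1 OR NOT p4 OR NOT p1)   — distribute OR over AND
= NOT p1 OR NOT p4   — simplify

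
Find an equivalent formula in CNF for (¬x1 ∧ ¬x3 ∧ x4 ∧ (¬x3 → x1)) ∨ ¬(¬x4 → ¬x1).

(¬x1 ∧ ¬x3 ∧ x4 ∧ (¬x3 → x1)) ∨ ¬(¬x4 → ¬x1)
≡ (¬x1 ∧ ¬x3 ∧ x4 ∧ (¬¬x3 ∨ x1)) ∨ ¬(¬x4 → ¬x1)   — eliminate →
≡ (¬x1 ∧ ¬x3 ∧ x4 ∧ (¬¬x3 ∨ x1)) ∨ ¬(¬¬x4 ∨ ¬x1)   — eliminate →
≡ (¬x1 ∧ ¬x3 ∧ x4 ∧ (x3 ∨ x1)) ∨ ¬(¬¬x4 ∨ ¬x1)   — double negation
≡ (¬x1 ∧ ¬x3 ∧ x4 ∧ (x3 ∨ x1)) ∨ (¬¬¬x4 ∧ ¬¬x1)   — De Morgan
≡ (¬x1 ∧ ¬x3 ∧ x4 ∧ (x3 ∨ x1)) ∨ (¬x4 ∧ ¬¬x1)   — double negation
≡ (¬x1 ∧ ¬x3 ∧ x4 ∧ (x3 ∨ x1)) ∨ (¬x4 ∧ x1)   — double negation
≡ (¬x1 ∨ ¬x4) ∧ (¬x1 ∨ x1) ∧ (¬x3 ∨ ¬x4) ∧ (¬x3 ∨ x1) ∧ (x4 ∨ ¬x4) ∧ (x4 ∨ x1) ∧ (x3 ∨ x1 ∨ ¬x4) ∧ (x3 ∨ x1 ∨ x1)   — distribute ∨ over ∧
≡ (¬x1 ∨ ¬x4) ∧ (¬x3 ∨ ¬x4) ∧ (¬x3 ∨ x1) ∧ (x4 ∨ x1) ∧ (x3 ∨ x1)   — simplify

(¬x1 ∨ ¬x4) ∧ (¬x3 ∨ ¬x4) ∧ (¬x3 ∨ x1) ∧ (x4 ∨ x1) ∧ (x3 ∨ x1)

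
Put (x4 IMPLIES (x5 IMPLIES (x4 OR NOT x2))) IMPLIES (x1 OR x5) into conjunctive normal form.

x5 OR x1

(x4 IMPLIES (x5 IMPLIES (x4 OR NOT x2))) IMPLIES (x1 OR x5)
⇔ NOT (x4 IMPLIES (x5 IMPLIES (x4 OR NOT x2))) OR x1 OR x5   (eliminate IMPLIES)
⇔ NOT (NOT x4 OR (x5 IMPLIES (x4 OR NOT x2))) OR x1 OR x5   (eliminate IMPLIES)
⇔ NOT (NOT x4 OR NOT x5 OR x4 OR NOT x2) OR x1 OR x5   (eliminate IMPLIES)
⇔ (NOT NOT x4 AND NOT NOT x5 AND NOT x4 AND NOT NOT x2) OR x1 OR x5   (De Morgan)
⇔ (x4 AND NOT NOT x5 AND NOT x4 AND NOT NOT x2) OR x1 OR x5   (double negation)
⇔ (x4 AND x5 AND NOT x4 AND NOT NOT x2) OR x1 OR x5   (double negation)
⇔ (x4 AND x5 AND NOT x4 AND x2) OR x1 OR x5   (double negation)
⇔ (x4 OR x1 OR x5) AND (x5 OR x1 OR x5) AND (NOT x4 OR x1 OR x5) AND (x2 OR x1 OR x5)   (distribute OR over AND)
⇔ x5 OR x1   (simplify)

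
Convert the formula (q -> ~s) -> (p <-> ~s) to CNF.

(q -> ~s) -> (p <-> ~s)
≡ ~(q -> ~s) | (p <-> ~s)   (eliminate ->)
≡ ~(~q | ~s) | (p <-> ~s)   (eliminate ->)
≡ ~(~q | ~s) | ((p -> ~s) & (~s -> p))   (eliminate <->)
≡ ~(~q | ~s) | ((~p | ~s) & (~s -> p))   (eliminate ->)
≡ ~(~q | ~s) | ((~p | ~s) & (~~s | p))   (eliminate ->)
≡ (~~q & ~~s) | ((~p | ~s) & (~~s | p))   (De Morgan)
≡ (q & ~~s) | ((~p | ~s) & (~~s | p))   (double negation)
≡ (q & s) | ((~p | ~s) & (~~s | p))   (double negation)
≡ (q & s) | ((~p | ~s) & (s | p))   (double negation)
≡ (q | ~p | ~s) & (q | s | p) & (s | ~p | ~s) & (s | s | p)   (distribute | over &)
≡ (q | ~p | ~s) & (s | p)   (simplify)

(q | ~p | ~s) & (s | p)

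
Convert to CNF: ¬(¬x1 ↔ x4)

(¬x1 ∨ x4) ∧ (¬x4 ∨ x1)

¬(¬x1 ↔ x4)
≡ ¬((¬x1 → x4) ∧ (x4 → ¬x1))   [eliminate ↔]
≡ ¬((¬¬x1 ∨ x4) ∧ (x4 → ¬x1))   [eliminate →]
≡ ¬((¬¬x1 ∨ x4) ∧ (¬x4 ∨ ¬x1))   [eliminate →]
≡ ¬(¬¬x1 ∨ x4) ∨ ¬(¬x4 ∨ ¬x1)   [De Morgan]
≡ (¬¬¬x1 ∧ ¬x4) ∨ ¬(¬x4 ∨ ¬x1)   [De Morgan]
≡ (¬x1 ∧ ¬x4) ∨ ¬(¬x4 ∨ ¬x1)   [double negation]
≡ (¬x1 ∧ ¬x4) ∨ (¬¬x4 ∧ ¬¬x1)   [De Morgan]
≡ (¬x1 ∧ ¬x4) ∨ (x4 ∧ ¬¬x1)   [double negation]
≡ (¬x1 ∧ ¬x4) ∨ (x4 ∧ x1)   [double negation]
≡ (¬x1 ∨ x4) ∧ (¬x1 ∨ x1) ∧ (¬x4 ∨ x4) ∧ (¬x4 ∨ x1)   [distribute ∨ over ∧]
≡ (¬x1 ∨ x4) ∧ (¬x4 ∨ x1)   [simplify]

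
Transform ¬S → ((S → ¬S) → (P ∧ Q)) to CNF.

¬S → ((S → ¬S) → (P ∧ Q))
⇔ ¬¬S ∨ ((S → ¬S) → (P ∧ Q))   [eliminate →]
⇔ ¬¬S ∨ ¬(S → ¬S) ∨ (P ∧ Q)   [eliminate →]
⇔ ¬¬S ∨ ¬(¬S ∨ ¬S) ∨ (P ∧ Q)   [eliminate →]
⇔ S ∨ ¬(¬S ∨ ¬S) ∨ (P ∧ Q)   [double negation]
⇔ S ∨ (¬¬S ∧ ¬¬S) ∨ (P ∧ Q)   [De Morgan]
⇔ S ∨ (S ∧ ¬¬S) ∨ (P ∧ Q)   [double negation]
⇔ S ∨ (S ∧ S) ∨ (P ∧ Q)   [double negation]
⇔ (S ∨ S ∨ P) ∧ (S ∨ S ∨ Q) ∧ (S ∨ S ∨ P) ∧ (S ∨ S ∨ Q)   [distribute ∨ over ∧]
⇔ (S ∨ P) ∧ (S ∨ Q)   [simplify]

(S ∨ P) ∧ (S ∨ Q)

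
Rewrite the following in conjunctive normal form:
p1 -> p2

p1 -> p2
⇔ ~p1 | p2   [eliminate ->]

~p1 | p2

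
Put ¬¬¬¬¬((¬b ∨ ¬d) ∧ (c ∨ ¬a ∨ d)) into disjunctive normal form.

¬¬¬¬¬((¬b ∨ ¬d) ∧ (c ∨ ¬a ∨ d))
= ¬¬¬((¬b ∨ ¬d) ∧ (c ∨ ¬a ∨ d))   (double negation)
= ¬((¬b ∨ ¬d) ∧ (c ∨ ¬a ∨ d))   (double negation)
= ¬(¬b ∨ ¬d) ∨ ¬(c ∨ ¬a ∨ d)   (De Morgan)
= (¬¬b ∧ ¬¬d) ∨ ¬(c ∨ ¬a ∨ d)   (De Morgan)
= (b ∧ ¬¬d) ∨ ¬(c ∨ ¬a ∨ d)   (double negation)
= (b ∧ d) ∨ ¬(c ∨ ¬a ∨ d)   (double negation)
= (b ∧ d) ∨ (¬c ∧ ¬¬a ∧ ¬d)   (De Morgan)
= (b ∧ d) ∨ (¬c ∧ a ∧ ¬d)   (double negation)

(b ∧ d) ∨ (¬c ∧ a ∧ ¬d)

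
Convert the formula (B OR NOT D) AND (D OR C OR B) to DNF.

B OR (NOT D AND C)

(B OR NOT D) AND (D OR C OR B)
≡ (B AND D) OR (B AND C) OR (B AND B) OR (NOT D AND D) OR (NOT D AND C) OR (NOT D AND B)
≡ B OR (NOT D AND C)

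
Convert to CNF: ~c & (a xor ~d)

~c & (a | ~d) & (~a | d)

~c & (a xor ~d)
≡ ~c & (a | ~d) & ~(a & ~d)   [expand xor]
≡ ~c & (a | ~d) & (~a | ~~d)   [De Morgan]
≡ ~c & (a | ~d) & (~a | d)   [double negation]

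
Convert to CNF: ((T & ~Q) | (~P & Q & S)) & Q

((T & ~Q) | (~P & Q & S)) & Q
= (T | ~P) & (T | Q) & (T | S) & (~Q | ~P) & (~Q | Q) & (~Q | S) & Q   (distribute | over &)
= (T | ~P) & (T | S) & (~Q | ~P) & (~Q | S) & Q   (simplify)

(T | ~P) & (T | S) & (~Q | ~P) & (~Q | S) & Q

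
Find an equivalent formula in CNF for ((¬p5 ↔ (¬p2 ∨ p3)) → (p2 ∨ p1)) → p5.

((¬p5 ↔ (¬p2 ∨ p3)) → (p2 ∨ p1)) → p5
⇔ ¬((¬p5 ↔ (¬p2 ∨ p3)) → (p2 ∨ p1)) ∨ p5   — eliminate →
⇔ ¬(¬(¬p5 ↔ (¬p2 ∨ p3)) ∨ p2 ∨ p1) ∨ p5   — eliminate →
⇔ ¬(¬((¬p5 → (¬p2 ∨ p3)) ∧ ((¬p2 ∨ p3) → ¬p5)) ∨ p2 ∨ p1) ∨ p5   — eliminate ↔
⇔ ¬(¬((¬¬p5 ∨ ¬p2 ∨ p3) ∧ ((¬p2 ∨ p3) → ¬p5)) ∨ p2 ∨ p1) ∨ p5   — eliminate →
⇔ ¬(¬((¬¬p5 ∨ ¬p2 ∨ p3) ∧ (¬(¬p2 ∨ p3) ∨ ¬p5)) ∨ p2 ∨ p1) ∨ p5   — eliminate →
⇔ (¬¬((¬¬p5 ∨ ¬p2 ∨ p3) ∧ (¬(¬p2 ∨ p3) ∨ ¬p5)) ∧ ¬p2 ∧ ¬p1) ∨ p5   — De Morgan
⇔ ((¬¬p5 ∨ ¬p2 ∨ p3) ∧ (¬(¬p2 ∨ p3) ∨ ¬p5) ∧ ¬p2 ∧ ¬p1) ∨ p5   — double negation
⇔ ((p5 ∨ ¬p2 ∨ p3) ∧ (¬(¬p2 ∨ p3) ∨ ¬p5) ∧ ¬p2 ∧ ¬p1) ∨ p5   — double negation
⇔ ((p5 ∨ ¬p2 ∨ p3) ∧ ((¬¬p2 ∧ ¬p3) ∨ ¬p5) ∧ ¬p2 ∧ ¬p1) ∨ p5   — De Morgan
⇔ ((p5 ∨ ¬p2 ∨ p3) ∧ ((p2 ∧ ¬p3) ∨ ¬p5) ∧ ¬p2 ∧ ¬p1) ∨ p5   — double negation
⇔ (p5 ∨ ¬p2 ∨ p3 ∨ p5) ∧ (p2 ∨ ¬p5 ∨ p5) ∧ (¬p3 ∨ ¬p5 ∨ p5) ∧ (¬p2 ∨ p5) ∧ (¬p1 ∨ p5)   — distribute ∨ over ∧
⇔ (¬p2 ∨ p5) ∧ (¬p1 ∨ p5)   — simplify

(¬p2 ∨ p5) ∧ (¬p1 ∨ p5)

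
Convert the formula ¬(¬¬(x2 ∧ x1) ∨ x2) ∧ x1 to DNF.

¬(¬¬(x2 ∧ x1) ∨ x2) ∧ x1
= ¬¬¬(x2 ∧ x1) ∧ ¬x2 ∧ x1   (De Morgan)
= ¬(x2 ∧ x1) ∧ ¬x2 ∧ x1   (double negation)
= (¬x2 ∨ ¬x1) ∧ ¬x2 ∧ x1   (De Morgan)
= ¬x2 ∧ ¬x2 ∧ x1 ∨ ¬x1 ∧ ¬x2 ∧ x1   (distribute ∧ over ∨)
= ¬x2 ∧ x1   (simplify)

¬x2 ∧ x1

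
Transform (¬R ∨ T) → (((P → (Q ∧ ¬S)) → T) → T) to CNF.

(¬R ∨ T) → (((P → (Q ∧ ¬S)) → T) → T)
= ¬(¬R ∨ T) ∨ (((P → (Q ∧ ¬S)) → T) → T)   [eliminate →]
= ¬(¬R ∨ T) ∨ ¬((P → (Q ∧ ¬S)) → T) ∨ T   [eliminate →]
= ¬(¬R ∨ T) ∨ ¬(¬(P → (Q ∧ ¬S)) ∨ T) ∨ T   [eliminate →]
= ¬(¬R ∨ T) ∨ ¬(¬(¬P ∨ (Q ∧ ¬S)) ∨ T) ∨ T   [eliminate →]
= (¬¬R ∧ ¬T) ∨ ¬(¬(¬P ∨ (Q ∧ ¬S)) ∨ T) ∨ T   [De Morgan]
= (R ∧ ¬T) ∨ ¬(¬(¬P ∨ (Q ∧ ¬S)) ∨ T) ∨ T   [double negation]
= (R ∧ ¬T) ∨ (¬¬(¬P ∨ (Q ∧ ¬S)) ∧ ¬T) ∨ T   [De Morgan]
= (R ∧ ¬T) ∨ ((¬P ∨ (Q ∧ ¬S)) ∧ ¬T) ∨ T   [double negation]
= (R ∨ ¬P ∨ Q ∨ T) ∧ (R ∨ ¬P ∨ ¬S ∨ T) ∧ (R ∨ ¬T ∨ T) ∧ (¬T ∨ ¬P ∨ Q ∨ T) ∧ (¬T ∨ ¬P ∨ ¬S ∨ T) ∧ (¬T ∨ ¬T ∨ T)   [distribute ∨ over ∧]
= (R ∨ ¬P ∨ Q ∨ T) ∧ (R ∨ ¬P ∨ ¬S ∨ T)   [simplify]

(R ∨ ¬P ∨ Q ∨ T) ∧ (R ∨ ¬P ∨ ¬S ∨ T)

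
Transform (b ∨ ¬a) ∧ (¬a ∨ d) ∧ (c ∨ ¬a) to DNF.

(b ∨ ¬a) ∧ (¬a ∨ d) ∧ (c ∨ ¬a)
≡ (b ∧ ¬a ∧ c) ∨ (b ∧ ¬a ∧ ¬a) ∨ (b ∧ d ∧ c) ∨ (b ∧ d ∧ ¬a) ∨ (¬a ∧ ¬a ∧ c) ∨ (¬a ∧ ¬a ∧ ¬a) ∨ (¬a ∧ d ∧ c) ∨ (¬a ∧ d ∧ ¬a)   [distribute ∧ over ∨]
≡ (b ∧ d ∧ c) ∨ ¬a   [simplify]

(b ∧ d ∧ c) ∨ ¬a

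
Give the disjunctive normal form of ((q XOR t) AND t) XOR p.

(NOT q AND t AND NOT p) OR (t AND q AND p) OR (NOT t AND p)

((q XOR t) AND t) XOR p
= ((q XOR t) AND t AND NOT p) OR (NOT ((q XOR t) AND t) AND p)   [expand XOR]
= (((q AND NOT t) OR (NOT q AND t)) AND t AND NOT p) OR (NOT ((q XOR t) AND t) AND p)   [expand XOR]
= (((q AND NOT t) OR (NOT q AND t)) AND t AND NOT p) OR (NOT (((q AND NOT t) OR (NOT q AND t)) AND t) AND p)   [expand XOR]
= (((q AND NOT t) OR (NOT q AND t)) AND t AND NOT p) OR ((NOT ((q AND NOT t) OR (NOT q AND t)) OR NOT t) AND p)   [De Morgan]
= (((q AND NOT t) OR (NOT q AND t)) AND t AND NOT p) OR (((NOT (q AND NOT t) AND NOT (NOT q AND t)) OR NOT t) AND p)   [De Morgan]
= (((q AND NOT t) OR (NOT q AND t)) AND t AND NOT p) OR ((((NOT q OR NOT NOT t) AND NOT (NOT q AND t)) OR NOT t) AND p)   [De Morgan]
= (((q AND NOT t) OR (NOT q AND t)) AND t AND NOT p) OR ((((NOT q OR t) AND NOT (NOT q AND t)) OR NOT t) AND p)   [double negation]
= (((q AND NOT t) OR (NOT q AND t)) AND t AND NOT p) OR ((((NOT q OR t) AND (NOT NOT q OR NOT t)) OR NOT t) AND p)   [De Morgan]
= (((q AND NOT t) OR (NOT q AND t)) AND t AND NOT p) OR ((((NOT q OR t) AND (q OR NOT t)) OR NOT t) AND p)   [double negation]
= (q AND NOT t AND t AND NOT p) OR (NOT q AND t AND t AND NOT p) OR (NOT q AND q AND p) OR (NOT q AND NOT t AND p) OR (t AND q AND p) OR (t AND NOT t AND p) OR (NOT t AND p)   [distribute AND over OR]
= (NOT q AND t AND NOT p) OR (t AND q AND p) OR (NOT t AND p)   [simplify]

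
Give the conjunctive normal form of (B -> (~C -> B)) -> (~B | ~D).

(B -> (~C -> B)) -> (~B | ~D)
⇔ ~(B -> (~C -> B)) | ~B | ~D   (eliminate ->)
⇔ ~(~B | (~C -> B)) | ~B | ~D   (eliminate ->)
⇔ ~(~B | ~~C | B) | ~B | ~D   (eliminate ->)
⇔ (~~B & ~~~C & ~B) | ~B | ~D   (De Morgan)
⇔ (B & ~~~C & ~B) | ~B | ~D   (double negation)
⇔ (B & ~C & ~B) | ~B | ~D   (double negation)
⇔ (B | ~B | ~D) & (~C | ~B | ~D) & (~B | ~B | ~D)   (distribute | over &)
⇔ ~B | ~D   (simplify)

~B | ~D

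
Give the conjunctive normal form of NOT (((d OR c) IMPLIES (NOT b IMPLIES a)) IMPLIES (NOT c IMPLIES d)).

NOT c AND NOT d

NOT (((d OR c) IMPLIES (NOT b IMPLIES a)) IMPLIES (NOT c IMPLIES d))
= NOT (NOT ((d OR c) IMPLIES (NOT b IMPLIES a)) OR (NOT c IMPLIES d))   [eliminate IMPLIES]
= NOT (NOT (NOT (d OR c) OR (NOT b IMPLIES a)) OR (NOT c IMPLIES d))   [eliminate IMPLIES]
= NOT (NOT (NOT (d OR c) OR NOT NOT b OR a) OR (NOT c IMPLIES d))   [eliminate IMPLIES]
= NOT (NOT (NOT (d OR c) OR NOT NOT b OR a) OR NOT NOT c OR d)   [eliminate IMPLIES]
= NOT NOT (NOT (d OR c) OR NOT NOT b OR a) AND NOT NOT NOT c AND NOT d   [De Morgan]
= (NOT (d OR c) OR NOT NOT b OR a) AND NOT NOT NOT c AND NOT d   [double negation]
= ((NOT d AND NOT c) OR NOT NOT b OR a) AND NOT NOT NOT c AND NOT d   [De Morgan]
= ((NOT d AND NOT c) OR b OR a) AND NOT NOT NOT c AND NOT d   [double negation]
= ((NOT d AND NOT c) OR b OR a) AND NOT c AND NOT d   [double negation]
= (NOT d OR b OR a) AND (NOT c OR b OR a) AND NOT c AND NOT d   [distribute OR over AND]
= NOT c AND NOT d   [simplify]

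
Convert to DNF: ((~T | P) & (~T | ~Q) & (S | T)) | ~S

(~T & S) | (P & ~Q & S) | (P & ~Q & T) | ~S

((~T | P) & (~T | ~Q) & (S | T)) | ~S
≡ (~T & ~T & S) | (~T & ~T & T) | (~T & ~Q & S) | (~T & ~Q & T) | (P & ~T & S) | (P & ~T & T) | (P & ~Q & S) | (P & ~Q & T) | ~S
≡ (~T & S) | (P & ~Q & S) | (P & ~Q & T) | ~S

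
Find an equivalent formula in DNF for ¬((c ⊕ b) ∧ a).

¬((c ⊕ b) ∧ a)
≡ ¬(((c ∧ ¬b) ∨ (¬c ∧ b)) ∧ a)   [expand ⊕]
≡ ¬((c ∧ ¬b) ∨ (¬c ∧ b)) ∨ ¬a   [De Morgan]
≡ (¬(c ∧ ¬b) ∧ ¬(¬c ∧ b)) ∨ ¬a   [De Morgan]
≡ ((¬c ∨ ¬¬b) ∧ ¬(¬c ∧ b)) ∨ ¬a   [De Morgan]
≡ ((¬c ∨ b) ∧ ¬(¬c ∧ b)) ∨ ¬a   [double negation]
≡ ((¬c ∨ b) ∧ (¬¬c ∨ ¬b)) ∨ ¬a   [De Morgan]
≡ ((¬c ∨ b) ∧ (c ∨ ¬b)) ∨ ¬a   [double negation]
≡ (¬c ∧ c) ∨ (¬c ∧ ¬b) ∨ (b ∧ c) ∨ (b ∧ ¬b) ∨ ¬a   [distribute ∧ over ∨]
≡ (¬c ∧ ¬b) ∨ (b ∧ c) ∨ ¬a   [simplify]

(¬c ∧ ¬b) ∨ (b ∧ c) ∨ ¬a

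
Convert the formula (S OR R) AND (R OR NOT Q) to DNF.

(S AND NOT Q) OR R

(S OR R) AND (R OR NOT Q)
≡ (S AND R) OR (S AND NOT Q) OR (R AND R) OR (R AND NOT Q)   [distribute AND over OR]
≡ (S AND NOT Q) OR R   [simplify]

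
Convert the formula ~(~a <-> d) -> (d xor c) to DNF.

~(~a <-> d) -> (d xor c)
= ~~(~a <-> d) | (d xor c)   — eliminate ->
= ~~((~a -> d) & (d -> ~a)) | (d xor c)   — eliminate <->
= ~~((~~a | d) & (d -> ~a)) | (d xor c)   — eliminate ->
= ~~((~~a | d) & (~d | ~a)) | (d xor c)   — eliminate ->
= ~~((~~a | d) & (~d | ~a)) | (d & ~c) | (~d & c)   — expand xor
= ((~~a | d) & (~d | ~a)) | (d & ~c) | (~d & c)   — double negation
= ((a | d) & (~d | ~a)) | (d & ~c) | (~d & c)   — double negation
= (a & ~d) | (a & ~a) | (d & ~d) | (d & ~a) | (d & ~c) | (~d & c)   — distribute & over |
= (a & ~d) | (d & ~a) | (d & ~c) | (~d & c)   — simplify

(a & ~d) | (d & ~a) | (d & ~c) | (~d & c)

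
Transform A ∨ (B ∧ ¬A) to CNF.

A ∨ B

A ∨ (B ∧ ¬A)
≡ (A ∨ B) ∧ (A ∨ ¬A)   (distribute ∨ over ∧)
≡ A ∨ B   (simplify)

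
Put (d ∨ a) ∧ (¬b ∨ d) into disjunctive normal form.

(d ∨ a) ∧ (¬b ∨ d)
≡ (d ∧ ¬b) ∨ (d ∧ d) ∨ (a ∧ ¬b) ∨ (a ∧ d)   [distribute ∧ over ∨]
≡ d ∨ (a ∧ ¬b)   [simplify]

d ∨ (a ∧ ¬b)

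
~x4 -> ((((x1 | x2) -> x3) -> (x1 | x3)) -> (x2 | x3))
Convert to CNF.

~x4 -> ((((x1 | x2) -> x3) -> (x1 | x3)) -> (x2 | x3))
⇔ ~~x4 | ((((x1 | x2) -> x3) -> (x1 | x3)) -> (x2 | x3))   (eliminate ->)
⇔ ~~x4 | ~(((x1 | x2) -> x3) -> (x1 | x3)) | x2 | x3   (eliminate ->)
⇔ ~~x4 | ~(~((x1 | x2) -> x3) | x1 | x3) | x2 | x3   (eliminate ->)
⇔ ~~x4 | ~(~(~(x1 | x2) | x3) | x1 | x3) | x2 | x3   (eliminate ->)
⇔ x4 | ~(~(~(x1 | x2) | x3) | x1 | x3) | x2 | x3   (double negation)
⇔ x4 | (~~(~(x1 | x2) | x3) & ~x1 & ~x3) | x2 | x3   (De Morgan)
⇔ x4 | ((~(x1 | x2) | x3) & ~x1 & ~x3) | x2 | x3   (double negation)
⇔ x4 | (((~x1 & ~x2) | x3) & ~x1 & ~x3) | x2 | x3   (De Morgan)
⇔ (x4 | ~x1 | x3 | x2 | x3) & (x4 | ~x2 | x3 | x2 | x3) & (x4 | ~x1 | x2 | x3) & (x4 | ~x3 | x2 | x3)   (distribute | over &)
⇔ x4 | ~x1 | x3 | x2   (simplify)

x4 | ~x1 | x3 | x2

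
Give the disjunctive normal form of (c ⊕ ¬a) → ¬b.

(¬c ∧ a) ∨ (¬a ∧ c) ∨ ¬b

(c ⊕ ¬a) → ¬b
≡ ¬(c ⊕ ¬a) ∨ ¬b   (eliminate →)
≡ ¬((c ∧ ¬¬a) ∨ (¬c ∧ ¬a)) ∨ ¬b   (expand ⊕)
≡ (¬(c ∧ ¬¬a) ∧ ¬(¬c ∧ ¬a)) ∨ ¬b   (De Morgan)
≡ ((¬c ∨ ¬¬¬a) ∧ ¬(¬c ∧ ¬a)) ∨ ¬b   (De Morgan)
≡ ((¬c ∨ ¬a) ∧ ¬(¬c ∧ ¬a)) ∨ ¬b   (double negation)
≡ ((¬c ∨ ¬a) ∧ (¬¬c ∨ ¬¬a)) ∨ ¬b   (De Morgan)
≡ ((¬c ∨ ¬a) ∧ (c ∨ ¬¬a)) ∨ ¬b   (double negation)
≡ ((¬c ∨ ¬a) ∧ (c ∨ a)) ∨ ¬b   (double negation)
≡ (¬c ∧ c) ∨ (¬c ∧ a) ∨ (¬a ∧ c) ∨ (¬a ∧ a) ∨ ¬b   (distribute ∧ over ∨)
≡ (¬c ∧ a) ∨ (¬a ∧ c) ∨ ¬b   (simplify)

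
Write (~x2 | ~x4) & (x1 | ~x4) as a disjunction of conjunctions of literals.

(~x2 | ~x4) & (x1 | ~x4)
⇔ (~x2 & x1) | (~x2 & ~x4) | (~x4 & x1) | (~x4 & ~x4)   (distribute & over |)
⇔ (~x2 & x1) | ~x4   (simplify)

(~x2 & x1) | ~x4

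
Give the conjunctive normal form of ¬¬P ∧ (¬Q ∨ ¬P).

P ∧ (¬Q ∨ ¬P)

¬¬P ∧ (¬Q ∨ ¬P)
= P ∧ (¬Q ∨ ¬P)   [double negation]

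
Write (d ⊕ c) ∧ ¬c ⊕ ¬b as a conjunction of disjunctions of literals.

(d ⊕ c) ∧ ¬c ⊕ ¬b
≡ ((d ⊕ c) ∧ ¬c ∨ ¬b) ∧ ¬((d ⊕ c) ∧ ¬c ∧ ¬b)
≡ ((d ∨ c) ∧ ¬(d ∧ c) ∧ ¬c ∨ ¬b) ∧ ¬((d ⊕ c) ∧ ¬c ∧ ¬b)
≡ ((d ∨ c) ∧ ¬(d ∧ c) ∧ ¬c ∨ ¬b) ∧ ¬((d ∨ c) ∧ ¬(d ∧ c) ∧ ¬c ∧ ¬b)
≡ ((d ∨ c) ∧ (¬d ∨ ¬c) ∧ ¬c ∨ ¬b) ∧ ¬((d ∨ c) ∧ ¬(d ∧ c) ∧ ¬c ∧ ¬b)
≡ ((d ∨ c) ∧ (¬d ∨ ¬c) ∧ ¬c ∨ ¬b) ∧ (¬(d ∨ c) ∨ ¬¬(d ∧ c) ∨ ¬¬c ∨ ¬¬b)
≡ ((d ∨ c) ∧ (¬d ∨ ¬c) ∧ ¬c ∨ ¬b) ∧ (¬d ∧ ¬c ∨ ¬¬(d ∧ c) ∨ ¬¬c ∨ ¬¬b)
≡ ((d ∨ c) ∧ (¬d ∨ ¬c) ∧ ¬c ∨ ¬b) ∧ (¬d ∧ ¬c ∨ d ∧ c ∨ ¬¬c ∨ ¬¬b)
≡ ((d ∨ c) ∧ (¬d ∨ ¬c) ∧ ¬c ∨ ¬b) ∧ (¬d ∧ ¬c ∨ d ∧ c ∨ c ∨ ¬¬b)
≡ ((d ∨ c) ∧ (¬d ∨ ¬c) ∧ ¬c ∨ ¬b) ∧ (¬d ∧ ¬c ∨ d ∧ c ∨ c ∨ b)
≡ (d ∨ c ∨ ¬b) ∧ (¬d ∨ ¬c ∨ ¬b) ∧ (¬c ∨ ¬b) ∧ (¬d ∨ d ∨ c ∨ b) ∧ (¬d ∨ c ∨ c ∨ b) ∧ (¬c ∨ d ∨ c ∨ b) ∧ (¬c ∨ c ∨ c ∨ b)
≡ (d ∨ c ∨ ¬b) ∧ (¬c ∨ ¬b) ∧ (¬d ∨ c ∨ b)

(d ∨ c ∨ ¬b) ∧ (¬c ∨ ¬b) ∧ (¬d ∨ c ∨ b)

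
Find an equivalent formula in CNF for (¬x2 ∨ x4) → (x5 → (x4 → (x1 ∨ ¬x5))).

¬x4 ∨ ¬x5 ∨ x1

(¬x2 ∨ x4) → (x5 → (x4 → (x1 ∨ ¬x5)))
= ¬(¬x2 ∨ x4) ∨ (x5 → (x4 → (x1 ∨ ¬x5)))   — eliminate →
= ¬(¬x2 ∨ x4) ∨ ¬x5 ∨ (x4 → (x1 ∨ ¬x5))   — eliminate →
= ¬(¬x2 ∨ x4) ∨ ¬x5 ∨ ¬x4 ∨ x1 ∨ ¬x5   — eliminate →
= (¬¬x2 ∧ ¬x4) ∨ ¬x5 ∨ ¬x4 ∨ x1 ∨ ¬x5   — De Morgan
= (x2 ∧ ¬x4) ∨ ¬x5 ∨ ¬x4 ∨ x1 ∨ ¬x5   — double negation
= (x2 ∨ ¬x5 ∨ ¬x4 ∨ x1 ∨ ¬x5) ∧ (¬x4 ∨ ¬x5 ∨ ¬x4 ∨ x1 ∨ ¬x5)   — distribute ∨ over ∧
= ¬x4 ∨ ¬x5 ∨ x1   — simplify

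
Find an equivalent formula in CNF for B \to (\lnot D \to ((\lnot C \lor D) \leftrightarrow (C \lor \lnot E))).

B \to (\lnot D \to ((\lnot C \lor D) \leftrightarrow (C \lor \lnot E)))
≡ \lnot B \lor (\lnot D \to ((\lnot C \lor D) \leftrightarrow (C \lor \lnot E)))   [eliminate \to]
≡ \lnot B \lor \lnot \lnot D \lor ((\lnot C \lor D) \leftrightarrow (C \lor \lnot E))   [eliminate \to]
≡ \lnot B \lor \lnot \lnot D \lor (((\lnot C \lor D) \to (C \lor \lnot E)) \land ((C \lor \lnot E) \to (\lnot C \lor D)))   [eliminate \leftrightarrow]
≡ \lnot B \lor \lnot \lnot D \lor ((\lnot (\lnot C \lor D) \lor C \lor \lnot E) \land ((C \lor \lnot E) \to (\lnot C \lor D)))   [eliminate \to]
≡ \lnot B \lor \lnot \lnot D \lor ((\lnot (\lnot C \lor D) \lor C \lor \lnot E) \land (\lnot (C \lor \lnot E) \lor \lnot C \lor D))   [eliminate \to]
≡ \lnot B \lor D \lor ((\lnot (\lnot C \lor D) \lor C \lor \lnot E) \land (\lnot (C \lor \lnot E) \lor \lnot C \lor D))   [double negation]
≡ \lnot B \lor D \lor (((\lnot \lnot C \land \lnot D) \lor C \lor \lnot E) \land (\lnot (C \lor \lnot E) \lor \lnot C \lor D))   [De Morgan]
≡ \lnot B \lor D \lor (((C \land \lnot D) \lor C \lor \lnot E) \land (\lnot (C \lor \lnot E) \lor \lnot C \lor D))   [double negation]
≡ \lnot B \lor D \lor (((C \land \lnot D) \lor C \lor \lnot E) \land ((\lnot C \land \lnot \lnot E) \lor \lnot C \lor D))   [De Morgan]
≡ \lnot B \lor D \lor (((C \land \lnot D) \lor C \lor \lnot E) \land ((\lnot C \land E) \lor \lnot C \lor D))   [double negation]
≡ (\lnot B \lor D \lor C \lor C \lor \lnot E) \land (\lnot B \lor D \lor \lnot D \lor C \lor \lnot E) \land (\lnot B \lor D \lor \lnot C \lor \lnot C \lor D) \land (\lnot B \lor D \lor E \lor \lnot C \lor D)   [distribute \lor over \land]
≡ (\lnot B \lor D \lor C \lor \lnot E) \land (\lnot B \lor D \lor \lnot C)   [simplify]

(\lnot B \lor D \lor C \lor \lnot E) \land (\lnot B \lor D \lor \lnot C)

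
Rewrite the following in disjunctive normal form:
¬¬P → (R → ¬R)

¬¬P → (R → ¬R)
⇔ ¬¬¬P ∨ (R → ¬R)
⇔ ¬¬¬P ∨ ¬R ∨ ¬R
⇔ ¬P ∨ ¬R ∨ ¬R
⇔ ¬P ∨ ¬R

¬P ∨ ¬R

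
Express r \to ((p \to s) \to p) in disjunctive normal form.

\lnot r \lor p

r \to ((p \to s) \to p)
= \lnot r \lor ((p \to s) \to p)   — eliminate \to
= \lnot r \lor \lnot (p \to s) \lor p   — eliminate \to
= \lnot r \lor \lnot (\lnot p \lor s) \lor p   — eliminate \to
= \lnot r \lor (\lnot \lnot p \land \lnot s) \lor p   — De Morgan
= \lnot r \lor (p \land \lnot s) \lor p   — double negation
= \lnot r \lor p   — simplify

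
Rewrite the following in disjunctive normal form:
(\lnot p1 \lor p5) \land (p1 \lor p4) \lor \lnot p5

\lnot p1 \land p4 \lor p5 \land p1 \lor p5 \land p4 \lor \lnot p5

(\lnot p1 \lor p5) \land (p1 \lor p4) \lor \lnot p5
≡ \lnot p1 \land p1 \lor \lnot p1 \land p4 \lor p5 \land p1 \lor p5 \land p4 \lor \lnot p5
≡ \lnot p1 \land p4 \lor p5 \land p1 \lor p5 \land p4 \lor \lnot p5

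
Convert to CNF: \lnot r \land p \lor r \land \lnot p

\lnot r \land p \lor r \land \lnot p
= (\lnot r \lor r) \land (\lnot r \lor \lnot p) \land (p \lor r) \land (p \lor \lnot p)   — distribute \lor over \land
= (\lnot r \lor \lnot p) \land (p \lor r)   — simplify

(\lnot r \lor \lnot p) \land (p \lor r)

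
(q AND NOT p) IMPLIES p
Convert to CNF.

(q AND NOT p) IMPLIES p
≡ NOT (q AND NOT p) OR p   (eliminate IMPLIES)
≡ NOT q OR NOT NOT p OR p   (De Morgan)
≡ NOT q OR p OR p   (double negation)
≡ NOT q OR p   (simplify)

NOT q OR p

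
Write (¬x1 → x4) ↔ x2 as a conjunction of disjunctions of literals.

(¬x1 ∨ x2) ∧ (¬x4 ∨ x2) ∧ (¬x2 ∨ x1 ∨ x4)

(¬x1 → x4) ↔ x2
⇔ ((¬x1 → x4) → x2) ∧ (x2 → (¬x1 → x4))
⇔ (¬(¬x1 → x4) ∨ x2) ∧ (x2 → (¬x1 → x4))
⇔ (¬(¬¬x1 ∨ x4) ∨ x2) ∧ (x2 → (¬x1 → x4))
⇔ (¬(¬¬x1 ∨ x4) ∨ x2) ∧ (¬x2 ∨ (¬x1 → x4))
⇔ (¬(¬¬x1 ∨ x4) ∨ x2) ∧ (¬x2 ∨ ¬¬x1 ∨ x4)
⇔ ((¬¬¬x1 ∧ ¬x4) ∨ x2) ∧ (¬x2 ∨ ¬¬x1 ∨ x4)
⇔ ((¬x1 ∧ ¬x4) ∨ x2) ∧ (¬x2 ∨ ¬¬x1 ∨ x4)
⇔ ((¬x1 ∧ ¬x4) ∨ x2) ∧ (¬x2 ∨ x1 ∨ x4)
⇔ (¬x1 ∨ x2) ∧ (¬x4 ∨ x2) ∧ (¬x2 ∨ x1 ∨ x4)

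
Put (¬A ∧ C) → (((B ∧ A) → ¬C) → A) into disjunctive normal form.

(¬A ∧ C) → (((B ∧ A) → ¬C) → A)
⇔ ¬(¬A ∧ C) ∨ (((B ∧ A) → ¬C) → A)   [eliminate →]
⇔ ¬(¬A ∧ C) ∨ ¬((B ∧ A) → ¬C) ∨ A   [eliminate →]
⇔ ¬(¬A ∧ C) ∨ ¬(¬(B ∧ A) ∨ ¬C) ∨ A   [eliminate →]
⇔ ¬¬A ∨ ¬C ∨ ¬(¬(B ∧ A) ∨ ¬C) ∨ A   [De Morgan]
⇔ A ∨ ¬C ∨ ¬(¬(B ∧ A) ∨ ¬C) ∨ A   [double negation]
⇔ A ∨ ¬C ∨ (¬¬(B ∧ A) ∧ ¬¬C) ∨ A   [De Morgan]
⇔ A ∨ ¬C ∨ (B ∧ A ∧ ¬¬C) ∨ A   [double negation]
⇔ A ∨ ¬C ∨ (B ∧ A ∧ C) ∨ A   [double negation]
⇔ A ∨ ¬C   [simplify]

A ∨ ¬C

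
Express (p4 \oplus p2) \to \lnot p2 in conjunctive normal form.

\lnot p2 \lor p4

(p4 \oplus p2) \to \lnot p2
⇔ \lnot (p4 \oplus p2) \lor \lnot p2
⇔ \lnot ((p4 \lor p2) \land \lnot (p4 \land p2)) \lor \lnot p2
⇔ \lnot (p4 \lor p2) \lor \lnot \lnot (p4 \land p2) \lor \lnot p2
⇔ (\lnot p4 \land \lnot p2) \lor \lnot \lnot (p4 \land p2) \lor \lnot p2
⇔ (\lnot p4 \land \lnot p2) \lor (p4 \land p2) \lor \lnot p2
⇔ (\lnot p4 \lor p4 \lor \lnot p2) \land (\lnot p4 \lor p2 \lor \lnot p2) \land (\lnot p2 \lor p4 \lor \lnot p2) \land (\lnot p2 \lor p2 \lor \lnot p2)
⇔ \lnot p2 \lor p4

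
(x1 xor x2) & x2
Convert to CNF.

(x1 xor x2) & x2
≡ (x1 | x2) & ~(x1 & x2) & x2   [expand xor]
≡ (x1 | x2) & (~x1 | ~x2) & x2   [De Morgan]
≡ (~x1 | ~x2) & x2   [simplify]

(~x1 | ~x2) & x2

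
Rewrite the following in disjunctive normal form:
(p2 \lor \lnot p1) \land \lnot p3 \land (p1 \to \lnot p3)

(p2 \lor \lnot p1) \land \lnot p3 \land (p1 \to \lnot p3)
≡ (p2 \lor \lnot p1) \land \lnot p3 \land (\lnot p1 \lor \lnot p3)   [eliminate \to]
≡ (p2 \land \lnot p3 \land \lnot p1) \lor (p2 \land \lnot p3 \land \lnot p3) \lor (\lnot p1 \land \lnot p3 \land \lnot p1) \lor (\lnot p1 \land \lnot p3 \land \lnot p3)   [distribute \land over \lor]
≡ (p2 \land \lnot p3) \lor (\lnot p1 \land \lnot p3)   [simplify]

(p2 \land \lnot p3) \lor (\lnot p1 \land \lnot p3)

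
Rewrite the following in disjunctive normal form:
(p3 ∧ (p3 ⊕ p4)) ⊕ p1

(p3 ∧ (p3 ⊕ p4)) ⊕ p1
≡ (p3 ∧ (p3 ⊕ p4) ∧ ¬p1) ∨ (¬(p3 ∧ (p3 ⊕ p4)) ∧ p1)   — expand ⊕
≡ (p3 ∧ ((p3 ∧ ¬p4) ∨ (¬p3 ∧ p4)) ∧ ¬p1) ∨ (¬(p3 ∧ (p3 ⊕ p4)) ∧ p1)   — expand ⊕
≡ (p3 ∧ ((p3 ∧ ¬p4) ∨ (¬p3 ∧ p4)) ∧ ¬p1) ∨ (¬(p3 ∧ ((p3 ∧ ¬p4) ∨ (¬p3 ∧ p4))) ∧ p1)   — expand ⊕
≡ (p3 ∧ ((p3 ∧ ¬p4) ∨ (¬p3 ∧ p4)) ∧ ¬p1) ∨ ((¬p3 ∨ ¬((p3 ∧ ¬p4) ∨ (¬p3 ∧ p4))) ∧ p1)   — De Morgan
≡ (p3 ∧ ((p3 ∧ ¬p4) ∨ (¬p3 ∧ p4)) ∧ ¬p1) ∨ ((¬p3 ∨ (¬(p3 ∧ ¬p4) ∧ ¬(¬p3 ∧ p4))) ∧ p1)   — De Morgan
≡ (p3 ∧ ((p3 ∧ ¬p4) ∨ (¬p3 ∧ p4)) ∧ ¬p1) ∨ ((¬p3 ∨ ((¬p3 ∨ ¬¬p4) ∧ ¬(¬p3 ∧ p4))) ∧ p1)   — De Morgan
≡ (p3 ∧ ((p3 ∧ ¬p4) ∨ (¬p3 ∧ p4)) ∧ ¬p1) ∨ ((¬p3 ∨ ((¬p3 ∨ p4) ∧ ¬(¬p3 ∧ p4))) ∧ p1)   — double negation
≡ (p3 ∧ ((p3 ∧ ¬p4) ∨ (¬p3 ∧ p4)) ∧ ¬p1) ∨ ((¬p3 ∨ ((¬p3 ∨ p4) ∧ (¬¬p3 ∨ ¬p4))) ∧ p1)   — De Morgan
≡ (p3 ∧ ((p3 ∧ ¬p4) ∨ (¬p3 ∧ p4)) ∧ ¬p1) ∨ ((¬p3 ∨ ((¬p3 ∨ p4) ∧ (p3 ∨ ¬p4))) ∧ p1)   — double negation
≡ (p3 ∧ p3 ∧ ¬p4 ∧ ¬p1) ∨ (p3 ∧ ¬p3 ∧ p4 ∧ ¬p1) ∨ (¬p3 ∧ p1) ∨ (¬p3 ∧ p3 ∧ p1) ∨ (¬p3 ∧ ¬p4 ∧ p1) ∨ (p4 ∧ p3 ∧ p1) ∨ (p4 ∧ ¬p4 ∧ p1)   — distribute ∧ over ∨
≡ (p3 ∧ ¬p4 ∧ ¬p1) ∨ (¬p3 ∧ p1) ∨ (p4 ∧ p3 ∧ p1)   — simplify

(p3 ∧ ¬p4 ∧ ¬p1) ∨ (¬p3 ∧ p1) ∨ (p4 ∧ p3 ∧ p1)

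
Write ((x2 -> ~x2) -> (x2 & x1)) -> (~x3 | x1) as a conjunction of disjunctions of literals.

((x2 -> ~x2) -> (x2 & x1)) -> (~x3 | x1)
≡ ~((x2 -> ~x2) -> (x2 & x1)) | ~x3 | x1   — eliminate ->
≡ ~(~(x2 -> ~x2) | (x2 & x1)) | ~x3 | x1   — eliminate ->
≡ ~(~(~x2 | ~x2) | (x2 & x1)) | ~x3 | x1   — eliminate ->
≡ (~~(~x2 | ~x2) & ~(x2 & x1)) | ~x3 | x1   — De Morgan
≡ ((~x2 | ~x2) & ~(x2 & x1)) | ~x3 | x1   — double negation
≡ ((~x2 | ~x2) & (~x2 | ~x1)) | ~x3 | x1   — De Morgan
≡ (~x2 | ~x2 | ~x3 | x1) & (~x2 | ~x1 | ~x3 | x1)   — distribute | over &
≡ ~x2 | ~x3 | x1   — simplify

~x2 | ~x3 | x1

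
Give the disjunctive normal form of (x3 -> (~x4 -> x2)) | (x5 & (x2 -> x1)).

(x3 -> (~x4 -> x2)) | (x5 & (x2 -> x1))
≡ ~x3 | (~x4 -> x2) | (x5 & (x2 -> x1))   [eliminate ->]
≡ ~x3 | ~~x4 | x2 | (x5 & (x2 -> x1))   [eliminate ->]
≡ ~x3 | ~~x4 | x2 | (x5 & (~x2 | x1))   [eliminate ->]
≡ ~x3 | x4 | x2 | (x5 & (~x2 | x1))   [double negation]
≡ ~x3 | x4 | x2 | (x5 & ~x2) | (x5 & x1)   [distribute & over |]

~x3 | x4 | x2 | (x5 & ~x2) | (x5 & x1)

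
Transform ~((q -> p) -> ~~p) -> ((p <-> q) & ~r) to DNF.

(q & ~p) | p | (~p & ~q & ~r)

~((q -> p) -> ~~p) -> ((p <-> q) & ~r)
= ~~((q -> p) -> ~~p) | ((p <-> q) & ~r)   [eliminate ->]
= ~~(~(q -> p) | ~~p) | ((p <-> q) & ~r)   [eliminate ->]
= ~~(~(~q | p) | ~~p) | ((p <-> q) & ~r)   [eliminate ->]
= ~~(~(~q | p) | ~~p) | ((p -> q) & (q -> p) & ~r)   [eliminate <->]
= ~~(~(~q | p) | ~~p) | ((~p | q) & (q -> p) & ~r)   [eliminate ->]
= ~~(~(~q | p) | ~~p) | ((~p | q) & (~q | p) & ~r)   [eliminate ->]
= ~(~q | p) | ~~p | ((~p | q) & (~q | p) & ~r)   [double negation]
= (~~q & ~p) | ~~p | ((~p | q) & (~q | p) & ~r)   [De Morgan]
= (q & ~p) | ~~p | ((~p | q) & (~q | p) & ~r)   [double negation]
= (q & ~p) | p | ((~p | q) & (~q | p) & ~r)   [double negation]
= (q & ~p) | p | (~p & ~q & ~r) | (~p & p & ~r) | (q & ~q & ~r) | (q & p & ~r)   [distribute & over |]
= (q & ~p) | p | (~p & ~q & ~r)   [simplify]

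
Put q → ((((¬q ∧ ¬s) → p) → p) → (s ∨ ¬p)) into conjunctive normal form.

¬q ∨ ¬p ∨ s

q → ((((¬q ∧ ¬s) → p) → p) → (s ∨ ¬p))
= ¬q ∨ ((((¬q ∧ ¬s) → p) → p) → (s ∨ ¬p))
= ¬q ∨ ¬(((¬q ∧ ¬s) → p) → p) ∨ s ∨ ¬p
= ¬q ∨ ¬(¬((¬q ∧ ¬s) → p) ∨ p) ∨ s ∨ ¬p
= ¬q ∨ ¬(¬(¬(¬q ∧ ¬s) ∨ p) ∨ p) ∨ s ∨ ¬p
= ¬q ∨ (¬¬(¬(¬q ∧ ¬s) ∨ p) ∧ ¬p) ∨ s ∨ ¬p
= ¬q ∨ ((¬(¬q ∧ ¬s) ∨ p) ∧ ¬p) ∨ s ∨ ¬p
= ¬q ∨ ((¬¬q ∨ ¬¬s ∨ p) ∧ ¬p) ∨ s ∨ ¬p
= ¬q ∨ ((q ∨ ¬¬s ∨ p) ∧ ¬p) ∨ s ∨ ¬p
= ¬q ∨ ((q ∨ s ∨ p) ∧ ¬p) ∨ s ∨ ¬p
= (¬q ∨ q ∨ s ∨ p ∨ s ∨ ¬p) ∧ (¬q ∨ ¬p ∨ s ∨ ¬p)
= ¬q ∨ ¬p ∨ s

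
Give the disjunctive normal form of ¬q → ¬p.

q ∨ ¬p

¬q → ¬p
⇔ ¬¬q ∨ ¬p   (eliminate →)
⇔ q ∨ ¬p   (double negation)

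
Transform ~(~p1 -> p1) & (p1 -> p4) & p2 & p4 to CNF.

~p1 & p2 & p4

~(~p1 -> p1) & (p1 -> p4) & p2 & p4
≡ ~(~~p1 | p1) & (p1 -> p4) & p2 & p4
≡ ~(~~p1 | p1) & (~p1 | p4) & p2 & p4
≡ ~~~p1 & ~p1 & (~p1 | p4) & p2 & p4
≡ ~p1 & ~p1 & (~p1 | p4) & p2 & p4
≡ ~p1 & p2 & p4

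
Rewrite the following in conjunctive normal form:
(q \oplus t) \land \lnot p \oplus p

(q \oplus t) \land \lnot p \oplus p
≡ ((q \oplus t) \land \lnot p \lor p) \land \lnot ((q \oplus t) \land \lnot p \land p)   [expand \oplus]
≡ ((q \lor t) \land \lnot (q \land t) \land \lnot p \lor p) \land \lnot ((q \oplus t) \land \lnot p \land p)   [expand \oplus]
≡ ((q \lor t) \land \lnot (q \land t) \land \lnot p \lor p) \land \lnot ((q \lor t) \land \lnot (q \land t) \land \lnot p \land p)   [expand \oplus]
≡ ((q \lor t) \land (\lnot q \lor \lnot t) \land \lnot p \lor p) \land \lnot ((q \lor t) \land \lnot (q \land t) \land \lnot p \land p)   [De Morgan]
≡ ((q \lor t) \land (\lnot q \lor \lnot t) \land \lnot p \lor p) \land (\lnot (q \lor t) \lor \lnot \lnot (q \land t) \lor \lnot \lnot p \lor \lnot p)   [De Morgan]
≡ ((q \lor t) \land (\lnot q \lor \lnot t) \land \lnot p \lor p) \land (\lnot q \land \lnot t \lor \lnot \lnot (q \land t) \lor \lnot \lnot p \lor \lnot p)   [De Morgan]
≡ ((q \lor t) \land (\lnot q \lor \lnot t) \land \lnot p \lor p) \land (\lnot q \land \lnot t \lor q \land t \lor \lnot \lnot p \lor \lnot p)   [double negation]
≡ ((q \lor t) \land (\lnot q \lor \lnot t) \land \lnot p \lor p) \land (\lnot q \land \lnot t \lor q \land t \lor p \lor \lnot p)   [double negation]
≡ (q \lor t \lor p) \land (\lnot q \lor \lnot t \lor p) \land (\lnot p \lor p) \land (\lnot q \lor q \lor p \lor \lnot p) \land (\lnot q \lor t \lor p \lor \lnot p) \land (\lnot t \lor q \lor p \lor \lnot p) \land (\lnot t \lor t \lor p \lor \lnot p)   [distribute \lor over \land]
≡ (q \lor t \lor p) \land (\lnot q \lor \lnot t \lor p)   [simplify]

(q \lor t \lor p) \land (\lnot q \lor \lnot t \lor p)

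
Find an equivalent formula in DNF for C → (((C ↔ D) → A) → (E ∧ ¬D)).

¬C ∨ (D ∧ C ∧ ¬A) ∨ (E ∧ ¬D)

C → (((C ↔ D) → A) → (E ∧ ¬D))
= ¬C ∨ (((C ↔ D) → A) → (E ∧ ¬D))   — eliminate →
= ¬C ∨ ¬((C ↔ D) → A) ∨ (E ∧ ¬D)   — eliminate →
= ¬C ∨ ¬(¬(C ↔ D) ∨ A) ∨ (E ∧ ¬D)   — eliminate →
= ¬C ∨ ¬(¬((C → D) ∧ (D → C)) ∨ A) ∨ (E ∧ ¬D)   — eliminate ↔
= ¬C ∨ ¬(¬((¬C ∨ D) ∧ (D → C)) ∨ A) ∨ (E ∧ ¬D)   — eliminate →
= ¬C ∨ ¬(¬((¬C ∨ D) ∧ (¬D ∨ C)) ∨ A) ∨ (E ∧ ¬D)   — eliminate →
= ¬C ∨ (¬¬((¬C ∨ D) ∧ (¬D ∨ C)) ∧ ¬A) ∨ (E ∧ ¬D)   — De Morgan
= ¬C ∨ ((¬C ∨ D) ∧ (¬D ∨ C) ∧ ¬A) ∨ (E ∧ ¬D)   — double negation
= ¬C ∨ (¬C ∧ ¬D ∧ ¬A) ∨ (¬C ∧ C ∧ ¬A) ∨ (D ∧ ¬D ∧ ¬A) ∨ (D ∧ C ∧ ¬A) ∨ (E ∧ ¬D)   — distribute ∧ over ∨
= ¬C ∨ (D ∧ C ∧ ¬A) ∨ (E ∧ ¬D)   — simplify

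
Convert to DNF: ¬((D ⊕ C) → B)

¬((D ⊕ C) → B)
⇔ ¬(¬(D ⊕ C) ∨ B)   — eliminate →
⇔ ¬(¬((D ∧ ¬C) ∨ (¬D ∧ C)) ∨ B)   — expand ⊕
⇔ ¬¬((D ∧ ¬C) ∨ (¬D ∧ C)) ∧ ¬B   — De Morgan
⇔ ((D ∧ ¬C) ∨ (¬D ∧ C)) ∧ ¬B   — double negation
⇔ (D ∧ ¬C ∧ ¬B) ∨ (¬D ∧ C ∧ ¬B)   — distribute ∧ over ∨

(D ∧ ¬C ∧ ¬B) ∨ (¬D ∧ C ∧ ¬B)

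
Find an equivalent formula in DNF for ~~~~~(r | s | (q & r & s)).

~r & ~s

~~~~~(r | s | (q & r & s))
≡ ~~~(r | s | (q & r & s))   — double negation
≡ ~(r | s | (q & r & s))   — double negation
≡ ~r & ~s & ~(q & r & s)   — De Morgan
≡ ~r & ~s & (~q | ~r | ~s)   — De Morgan
≡ (~r & ~s & ~q) | (~r & ~s & ~r) | (~r & ~s & ~s)   — distribute & over |
≡ ~r & ~s   — simplify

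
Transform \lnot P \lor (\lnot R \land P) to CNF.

\lnot P \lor \lnot R

\lnot P \lor (\lnot R \land P)
≡ (\lnot P \lor \lnot R) \land (\lnot P \lor P)   [distribute \lor over \land]
≡ \lnot P \lor \lnot R   [simplify]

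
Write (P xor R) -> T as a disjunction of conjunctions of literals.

(~P & ~R) | (R & P) | T

(P xor R) -> T
= ~(P xor R) | T   [eliminate ->]
= ~((P & ~R) | (~P & R)) | T   [expand xor]
= (~(P & ~R) & ~(~P & R)) | T   [De Morgan]
= ((~P | ~~R) & ~(~P & R)) | T   [De Morgan]
= ((~P | R) & ~(~P & R)) | T   [double negation]
= ((~P | R) & (~~P | ~R)) | T   [De Morgan]
= ((~P | R) & (P | ~R)) | T   [double negation]
= (~P & P) | (~P & ~R) | (R & P) | (R & ~R) | T   [distribute & over |]
= (~P & ~R) | (R & P) | T   [simplify]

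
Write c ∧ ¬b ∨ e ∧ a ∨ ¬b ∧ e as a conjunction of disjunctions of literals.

(c ∨ e) ∧ (¬b ∨ e) ∧ (¬b ∨ a)

c ∧ ¬b ∨ e ∧ a ∨ ¬b ∧ e
= (c ∨ e ∨ ¬b) ∧ (c ∨ e ∨ e) ∧ (c ∨ a ∨ ¬b) ∧ (c ∨ a ∨ e) ∧ (¬b ∨ e ∨ ¬b) ∧ (¬b ∨ e ∨ e) ∧ (¬b ∨ a ∨ ¬b) ∧ (¬b ∨ a ∨ e)   — distribute ∨ over ∧
= (c ∨ e) ∧ (¬b ∨ e) ∧ (¬b ∨ a)   — simplify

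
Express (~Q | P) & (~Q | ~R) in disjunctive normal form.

~Q | (P & ~R)

(~Q | P) & (~Q | ~R)
= (~Q & ~Q) | (~Q & ~R) | (P & ~Q) | (P & ~R)   [distribute & over |]
= ~Q | (P & ~R)   [simplify]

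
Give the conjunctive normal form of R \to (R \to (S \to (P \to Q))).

\lnot R \lor \lnot S \lor \lnot P \lor Q

R \to (R \to (S \to (P \to Q)))
⇔ \lnot R \lor (R \to (S \to (P \to Q)))   [eliminate \to]
⇔ \lnot R \lor \lnot R \lor (S \to (P \to Q))   [eliminate \to]
⇔ \lnot R \lor \lnot R \lor \lnot S \lor (P \to Q)   [eliminate \to]
⇔ \lnot R \lor \lnot R \lor \lnot S \lor \lnot P \lor Q   [eliminate \to]
⇔ \lnot R \lor \lnot S \lor \lnot P \lor Q   [simplify]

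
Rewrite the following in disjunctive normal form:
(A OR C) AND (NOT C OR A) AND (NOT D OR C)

(A AND NOT D) OR (A AND C)

(A OR C) AND (NOT C OR A) AND (NOT D OR C)
≡ (A AND NOT C AND NOT D) OR (A AND NOT C AND C) OR (A AND A AND NOT D) OR (A AND A AND C) OR (C AND NOT C AND NOT D) OR (C AND NOT C AND C) OR (C AND A AND NOT D) OR (C AND A AND C)   — distribute AND over OR
≡ (A AND NOT D) OR (A AND C)   — simplify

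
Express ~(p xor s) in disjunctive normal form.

~(p xor s)
≡ ~((p & ~s) | (~p & s))
≡ ~(p & ~s) & ~(~p & s)
≡ (~p | ~~s) & ~(~p & s)
≡ (~p | s) & ~(~p & s)
≡ (~p | s) & (~~p | ~s)
≡ (~p | s) & (p | ~s)
≡ (~p & p) | (~p & ~s) | (s & p) | (s & ~s)
≡ (~p & ~s) | (s & p)

(~p & ~s) | (s & p)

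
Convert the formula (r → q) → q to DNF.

(r → q) → q
⇔ ¬(r → q) ∨ q   [eliminate →]
⇔ ¬(¬r ∨ q) ∨ q   [eliminate →]
⇔ (¬¬r ∧ ¬q) ∨ q   [De Morgan]
⇔ (r ∧ ¬q) ∨ q   [double negation]

(r ∧ ¬q) ∨ q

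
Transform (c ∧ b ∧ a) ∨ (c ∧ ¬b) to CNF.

(c ∧ b ∧ a) ∨ (c ∧ ¬b)
= (c ∨ c) ∧ (c ∨ ¬b) ∧ (b ∨ c) ∧ (b ∨ ¬b) ∧ (a ∨ c) ∧ (a ∨ ¬b)   (distribute ∨ over ∧)
= c ∧ (a ∨ ¬b)   (simplify)

c ∧ (a ∨ ¬b)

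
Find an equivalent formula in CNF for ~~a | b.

~~a | b
≡ a | b   [double negation]

a | b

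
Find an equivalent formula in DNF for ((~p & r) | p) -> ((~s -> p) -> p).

((~p & r) | p) -> ((~s -> p) -> p)
≡ ~((~p & r) | p) | ((~s -> p) -> p)   [eliminate ->]
≡ ~((~p & r) | p) | ~(~s -> p) | p   [eliminate ->]
≡ ~((~p & r) | p) | ~(~~s | p) | p   [eliminate ->]
≡ (~(~p & r) & ~p) | ~(~~s | p) | p   [De Morgan]
≡ ((~~p | ~r) & ~p) | ~(~~s | p) | p   [De Morgan]
≡ ((p | ~r) & ~p) | ~(~~s | p) | p   [double negation]
≡ ((p | ~r) & ~p) | (~~~s & ~p) | p   [De Morgan]
≡ ((p | ~r) & ~p) | (~s & ~p) | p   [double negation]
≡ (p & ~p) | (~r & ~p) | (~s & ~p) | p   [distribute & over |]
≡ (~r & ~p) | (~s & ~p) | p   [simplify]

(~r & ~p) | (~s & ~p) | p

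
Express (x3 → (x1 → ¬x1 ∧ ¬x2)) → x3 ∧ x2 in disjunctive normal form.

x3 ∧ x1 ∨ x3 ∧ x2

(x3 → (x1 → ¬x1 ∧ ¬x2)) → x3 ∧ x2
= ¬(x3 → (x1 → ¬x1 ∧ ¬x2)) ∨ x3 ∧ x2   [eliminate →]
= ¬(¬x3 ∨ (x1 → ¬x1 ∧ ¬x2)) ∨ x3 ∧ x2   [eliminate →]
= ¬(¬x3 ∨ ¬x1 ∨ ¬x1 ∧ ¬x2) ∨ x3 ∧ x2   [eliminate →]
= ¬¬x3 ∧ ¬¬x1 ∧ ¬(¬x1 ∧ ¬x2) ∨ x3 ∧ x2   [De Morgan]
= x3 ∧ ¬¬x1 ∧ ¬(¬x1 ∧ ¬x2) ∨ x3 ∧ x2   [double negation]
= x3 ∧ x1 ∧ ¬(¬x1 ∧ ¬x2) ∨ x3 ∧ x2   [double negation]
= x3 ∧ x1 ∧ (¬¬x1 ∨ ¬¬x2) ∨ x3 ∧ x2   [De Morgan]
= x3 ∧ x1 ∧ (x1 ∨ ¬¬x2) ∨ x3 ∧ x2   [double negation]
= x3 ∧ x1 ∧ (x1 ∨ x2) ∨ x3 ∧ x2   [double negation]
= x3 ∧ x1 ∧ x1 ∨ x3 ∧ x1 ∧ x2 ∨ x3 ∧ x2   [distribute ∧ over ∨]
= x3 ∧ x1 ∨ x3 ∧ x2   [simplify]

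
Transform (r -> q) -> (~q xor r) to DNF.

(r -> q) -> (~q xor r)
≡ ~(r -> q) | (~q xor r)   (eliminate ->)
≡ ~(~r | q) | (~q xor r)   (eliminate ->)
≡ ~(~r | q) | (~q & ~r) | (~~q & r)   (expand xor)
≡ (~~r & ~q) | (~q & ~r) | (~~q & r)   (De Morgan)
≡ (r & ~q) | (~q & ~r) | (~~q & r)   (double negation)
≡ (r & ~q) | (~q & ~r) | (q & r)   (double negation)

(r & ~q) | (~q & ~r) | (q & r)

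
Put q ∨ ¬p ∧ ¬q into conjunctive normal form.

q ∨ ¬p

q ∨ ¬p ∧ ¬q
≡ (q ∨ ¬p) ∧ (q ∨ ¬q)   (distribute ∨ over ∧)
≡ q ∨ ¬p   (simplify)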